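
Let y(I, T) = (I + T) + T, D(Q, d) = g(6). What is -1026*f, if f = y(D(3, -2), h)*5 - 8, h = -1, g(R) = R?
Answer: -12312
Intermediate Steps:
D(Q, d) = 6
y(I, T) = I + 2*T
f = 12 (f = (6 + 2*(-1))*5 - 8 = (6 - 2)*5 - 8 = 4*5 - 8 = 20 - 8 = 12)
-1026*f = -1026*12 = -12312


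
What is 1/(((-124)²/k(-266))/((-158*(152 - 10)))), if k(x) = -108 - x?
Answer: -443111/1922 ≈ -230.55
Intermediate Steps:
1/(((-124)²/k(-266))/((-158*(152 - 10)))) = 1/(((-124)²/(-108 - 1*(-266)))/((-158*(152 - 10)))) = 1/((15376/(-108 + 266))/((-158*142))) = 1/((15376/158)/(-22436)) = 1/((15376*(1/158))*(-1/22436)) = 1/((7688/79)*(-1/22436)) = 1/(-1922/443111) = -443111/1922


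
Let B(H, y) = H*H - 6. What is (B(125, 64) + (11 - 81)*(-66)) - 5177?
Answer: 15062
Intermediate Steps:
B(H, y) = -6 + H² (B(H, y) = H² - 6 = -6 + H²)
(B(125, 64) + (11 - 81)*(-66)) - 5177 = ((-6 + 125²) + (11 - 81)*(-66)) - 5177 = ((-6 + 15625) - 70*(-66)) - 5177 = (15619 + 4620) - 5177 = 20239 - 5177 = 15062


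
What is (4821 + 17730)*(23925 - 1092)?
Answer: 514906983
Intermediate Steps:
(4821 + 17730)*(23925 - 1092) = 22551*22833 = 514906983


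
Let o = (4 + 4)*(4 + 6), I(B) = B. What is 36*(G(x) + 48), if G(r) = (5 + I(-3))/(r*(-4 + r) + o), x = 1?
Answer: 133128/77 ≈ 1728.9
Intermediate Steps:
o = 80 (o = 8*10 = 80)
G(r) = 2/(80 + r*(-4 + r)) (G(r) = (5 - 3)/(r*(-4 + r) + 80) = 2/(80 + r*(-4 + r)))
36*(G(x) + 48) = 36*(2/(80 + 1² - 4*1) + 48) = 36*(2/(80 + 1 - 4) + 48) = 36*(2/77 + 48) = 36*(3698/77) = 133128/77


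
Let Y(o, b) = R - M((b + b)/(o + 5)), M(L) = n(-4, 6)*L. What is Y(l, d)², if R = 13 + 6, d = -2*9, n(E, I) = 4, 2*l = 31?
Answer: 1138489/1681 ≈ 677.27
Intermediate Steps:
l = 31/2 (l = (½)*31 = 31/2 ≈ 15.500)
d = -18
M(L) = 4*L
R = 19
Y(o, b) = 19 - 8*b/(5 + o) (Y(o, b) = 19 - 4*(b + b)/(o + 5) = 19 - 4*(2*b)/(5 + o) = 19 - 4*2*b/(5 + o) = 19 - 8*b/(5 + o))
Y(l, d)² = ((95 - 8*(-18) + 19*(31/2))/(5 + 31/2))² = ((95 + 144 + 589/2)/(41/2))² = ((2/41)*(1067/2))² = (1067/41)² = 1138489/1681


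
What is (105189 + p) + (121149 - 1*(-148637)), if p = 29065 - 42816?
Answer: 361224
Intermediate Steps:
p = -13751
(105189 + p) + (121149 - 1*(-148637)) = (105189 - 13751) + (121149 - 1*(-148637)) = 91438 + (121149 + 148637) = 91438 + 269786 = 361224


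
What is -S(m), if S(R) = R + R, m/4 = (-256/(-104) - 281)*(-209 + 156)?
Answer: -1535304/13 ≈ -1.1810e+5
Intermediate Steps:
m = 767652/13 (m = 4*((-256/(-104) - 281)*(-209 + 156)) = 4*((-256*(-1/104) - 281)*(-53)) = 4*((32/13 - 281)*(-53)) = 4*(-3621/13*(-53)) = 4*(191913/13) = 767652/13 ≈ 59050.)
S(R) = 2*R
-S(m) = -2*767652/13 = -1*1535304/13 = -1535304/13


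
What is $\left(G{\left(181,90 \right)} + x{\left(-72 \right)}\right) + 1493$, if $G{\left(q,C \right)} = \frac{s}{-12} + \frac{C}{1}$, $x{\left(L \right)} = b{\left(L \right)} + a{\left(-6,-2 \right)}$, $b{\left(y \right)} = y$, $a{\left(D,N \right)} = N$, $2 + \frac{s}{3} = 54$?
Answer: $1496$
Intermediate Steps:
$s = 156$ ($s = -6 + 3 \cdot 54 = -6 + 162 = 156$)
$x{\left(L \right)} = -2 + L$ ($x{\left(L \right)} = L - 2 = -2 + L$)
$G{\left(q,C \right)} = -13 + C$ ($G{\left(q,C \right)} = \frac{156}{-12} + \frac{C}{1} = 156 \left(- \frac{1}{12}\right) + C 1 = -13 + C$)
$\left(G{\left(181,90 \right)} + x{\left(-72 \right)}\right) + 1493 = \left(\left(-13 + 90\right) - 74\right) + 1493 = \left(77 - 74\right) + 1493 = 3 + 1493 = 1496$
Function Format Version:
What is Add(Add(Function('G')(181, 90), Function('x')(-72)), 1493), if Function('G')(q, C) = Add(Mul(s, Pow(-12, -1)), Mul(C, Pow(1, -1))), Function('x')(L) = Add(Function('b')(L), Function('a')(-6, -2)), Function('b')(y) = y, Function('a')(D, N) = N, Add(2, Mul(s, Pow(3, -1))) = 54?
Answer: 1496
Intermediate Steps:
s = 156 (s = Add(-6, Mul(3, 54)) = Add(-6, 162) = 156)
Function('x')(L) = Add(-2, L) (Function('x')(L) = Add(L, -2) = Add(-2, L))
Function('G')(q, C) = Add(-13, C) (Function('G')(q, C) = Add(Mul(156, Pow(-12, -1)), Mul(C, Pow(1, -1))) = Add(Mul(156, Rational(-1, 12)), Mul(C, 1)) = Add(-13, C))
Add(Add(Function('G')(181, 90), Function('x')(-72)), 1493) = Add(Add(Add(-13, 90), Add(-2, -72)), 1493) = Add(Add(77, -74), 1493) = Add(3, 1493) = 1496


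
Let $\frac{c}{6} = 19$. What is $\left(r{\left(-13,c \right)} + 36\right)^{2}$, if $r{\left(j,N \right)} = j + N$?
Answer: $18769$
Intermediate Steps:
$c = 114$ ($c = 6 \cdot 19 = 114$)
$r{\left(j,N \right)} = N + j$
$\left(r{\left(-13,c \right)} + 36\right)^{2} = \left(\left(114 - 13\right) + 36\right)^{2} = \left(101 + 36\right)^{2} = 137^{2} = 18769$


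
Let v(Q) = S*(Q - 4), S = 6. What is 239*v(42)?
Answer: 54492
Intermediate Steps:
v(Q) = -24 + 6*Q (v(Q) = 6*(Q - 4) = 6*(-4 + Q) = -24 + 6*Q)
239*v(42) = 239*(-24 + 6*42) = 239*(-24 + 252) = 239*228 = 54492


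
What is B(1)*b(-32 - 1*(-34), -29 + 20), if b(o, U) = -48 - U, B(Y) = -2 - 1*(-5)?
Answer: -117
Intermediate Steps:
B(Y) = 3 (B(Y) = -2 + 5 = 3)
B(1)*b(-32 - 1*(-34), -29 + 20) = 3*(-48 - (-29 + 20)) = 3*(-48 - 1*(-9)) = 3*(-48 + 9) = 3*(-39) = -117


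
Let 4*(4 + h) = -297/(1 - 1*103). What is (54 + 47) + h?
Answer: 13291/136 ≈ 97.728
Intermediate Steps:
h = -445/136 (h = -4 + (-297/(1 - 1*103))/4 = -4 + (-297/(1 - 103))/4 = -4 + (-297/(-102))/4 = -4 + (-297*(-1/102))/4 = -4 + (1/4)*(99/34) = -4 + 99/136 = -445/136 ≈ -3.2721)
(54 + 47) + h = (54 + 47) - 445/136 = 101 - 445/136 = 13291/136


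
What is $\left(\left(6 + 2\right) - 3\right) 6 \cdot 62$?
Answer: $1860$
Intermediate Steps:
$\left(\left(6 + 2\right) - 3\right) 6 \cdot 62 = \left(8 - 3\right) 6 \cdot 62 = 5 \cdot 6 \cdot 62 = 30 \cdot 62 = 1860$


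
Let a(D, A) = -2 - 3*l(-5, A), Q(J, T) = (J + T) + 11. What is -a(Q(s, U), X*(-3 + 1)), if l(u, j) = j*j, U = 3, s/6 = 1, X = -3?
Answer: 110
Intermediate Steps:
s = 6 (s = 6*1 = 6)
l(u, j) = j**2
Q(J, T) = 11 + J + T
a(D, A) = -2 - 3*A**2
-a(Q(s, U), X*(-3 + 1)) = -(-2 - 3*9*(-3 + 1)**2) = -(-2 - 3*(-3*(-2))**2) = -(-2 - 3*6**2) = -(-2 - 3*36) = -(-2 - 108) = -1*(-110) = 110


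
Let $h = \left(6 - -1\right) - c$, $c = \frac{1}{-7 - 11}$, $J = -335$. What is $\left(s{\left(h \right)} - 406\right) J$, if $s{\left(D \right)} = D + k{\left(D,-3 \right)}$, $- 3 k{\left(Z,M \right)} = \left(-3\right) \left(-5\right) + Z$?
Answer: $\frac{3674950}{27} \approx 1.3611 \cdot 10^{5}$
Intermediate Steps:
$k{\left(Z,M \right)} = -5 - \frac{Z}{3}$ ($k{\left(Z,M \right)} = - \frac{\left(-3\right) \left(-5\right) + Z}{3} = - \frac{15 + Z}{3} = -5 - \frac{Z}{3}$)
$c = - \frac{1}{18}$ ($c = \frac{1}{-18} = - \frac{1}{18} \approx -0.055556$)
$h = \frac{127}{18}$ ($h = \left(6 - -1\right) - - \frac{1}{18} = \left(6 + 1\right) + \frac{1}{18} = 7 + \frac{1}{18} = \frac{127}{18} \approx 7.0556$)
$s{\left(D \right)} = -5 + \frac{2 D}{3}$ ($s{\left(D \right)} = D - \left(5 + \frac{D}{3}\right) = -5 + \frac{2 D}{3}$)
$\left(s{\left(h \right)} - 406\right) J = \left(\left(-5 + \frac{2}{3} \cdot \frac{127}{18}\right) - 406\right) \left(-335\right) = \left(\left(-5 + \frac{127}{27}\right) - 406\right) \left(-335\right) = \left(- \frac{8}{27} - 406\right) \left(-335\right) = \left(- \frac{10970}{27}\right) \left(-335\right) = \frac{3674950}{27}$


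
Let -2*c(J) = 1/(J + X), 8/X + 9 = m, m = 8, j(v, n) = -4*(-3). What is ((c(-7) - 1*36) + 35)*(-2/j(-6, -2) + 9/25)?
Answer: -841/4500 ≈ -0.18689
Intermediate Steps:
j(v, n) = 12
X = -8 (X = 8/(-9 + 8) = 8/(-1) = 8*(-1) = -8)
c(J) = -1/(2*(-8 + J)) (c(J) = -1/(2*(J - 8)) = -1/(2*(-8 + J)))
((c(-7) - 1*36) + 35)*(-2/j(-6, -2) + 9/25) = ((-1/(-16 + 2*(-7)) - 1*36) + 35)*(-2/12 + 9/25) = ((-1/(-16 - 14) - 36) + 35)*(-2*1/12 + 9*(1/25)) = ((-1/(-30) - 36) + 35)*(-⅙ + 9/25) = ((-1*(-1/30) - 36) + 35)*(29/150) = ((1/30 - 36) + 35)*(29/150) = (-1079/30 + 35)*(29/150) = -29/30*29/150 = -841/4500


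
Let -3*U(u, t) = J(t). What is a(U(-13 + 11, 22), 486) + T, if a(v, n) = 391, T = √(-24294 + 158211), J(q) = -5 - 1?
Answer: 391 + 7*√2733 ≈ 756.95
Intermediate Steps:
J(q) = -6
U(u, t) = 2 (U(u, t) = -⅓*(-6) = 2)
T = 7*√2733 (T = √133917 = 7*√2733 ≈ 365.95)
a(U(-13 + 11, 22), 486) + T = 391 + 7*√2733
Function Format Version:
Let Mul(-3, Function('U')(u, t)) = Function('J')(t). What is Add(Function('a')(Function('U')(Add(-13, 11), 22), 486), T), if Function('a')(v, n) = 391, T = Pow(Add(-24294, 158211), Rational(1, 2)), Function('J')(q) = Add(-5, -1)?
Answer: Add(391, Mul(7, Pow(2733, Rational(1, 2)))) ≈ 756.95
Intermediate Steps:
Function('J')(q) = -6
Function('U')(u, t) = 2 (Function('U')(u, t) = Mul(Rational(-1, 3), -6) = 2)
T = Mul(7, Pow(2733, Rational(1, 2))) (T = Pow(133917, Rational(1, 2)) = Mul(7, Pow(2733, Rational(1, 2))) ≈ 365.95)
Add(Function('a')(Function('U')(Add(-13, 11), 22), 486), T) = Add(391, Mul(7, Pow(2733, Rational(1, 2))))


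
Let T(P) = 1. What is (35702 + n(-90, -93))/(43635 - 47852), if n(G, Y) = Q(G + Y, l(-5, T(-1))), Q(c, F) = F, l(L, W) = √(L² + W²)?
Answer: -35702/4217 - √26/4217 ≈ -8.4674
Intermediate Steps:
n(G, Y) = √26 (n(G, Y) = √((-5)² + 1²) = √(25 + 1) = √26)
(35702 + n(-90, -93))/(43635 - 47852) = (35702 + √26)/(43635 - 47852) = (35702 + √26)/(-4217) = (35702 + √26)*(-1/4217) = -35702/4217 - √26/4217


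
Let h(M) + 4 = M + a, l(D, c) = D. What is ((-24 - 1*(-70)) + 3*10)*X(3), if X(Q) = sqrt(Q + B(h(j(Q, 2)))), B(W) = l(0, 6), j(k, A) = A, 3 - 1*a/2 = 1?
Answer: 76*sqrt(3) ≈ 131.64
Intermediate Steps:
a = 4 (a = 6 - 2*1 = 6 - 2 = 4)
h(M) = M (h(M) = -4 + (M + 4) = -4 + (4 + M) = M)
B(W) = 0
X(Q) = sqrt(Q) (X(Q) = sqrt(Q + 0) = sqrt(Q))
((-24 - 1*(-70)) + 3*10)*X(3) = ((-24 - 1*(-70)) + 3*10)*sqrt(3) = ((-24 + 70) + 30)*sqrt(3) = (46 + 30)*sqrt(3) = 76*sqrt(3)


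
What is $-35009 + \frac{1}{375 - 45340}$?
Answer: $- \frac{1574179686}{44965} \approx -35009.0$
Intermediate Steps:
$-35009 + \frac{1}{375 - 45340} = -35009 + \frac{1}{-44965} = -35009 - \frac{1}{44965} = - \frac{1574179686}{44965}$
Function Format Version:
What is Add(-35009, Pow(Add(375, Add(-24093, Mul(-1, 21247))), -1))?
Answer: Rational(-1574179686, 44965) ≈ -35009.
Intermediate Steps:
Add(-35009, Pow(Add(375, Add(-24093, Mul(-1, 21247))), -1)) = Add(-35009, Pow(Add(375, Add(-24093, -21247)), -1)) = Add(-35009, Pow(Add(375, -45340), -1)) = Add(-35009, Pow(-44965, -1)) = Add(-35009, Rational(-1, 44965)) = Rational(-1574179686, 44965)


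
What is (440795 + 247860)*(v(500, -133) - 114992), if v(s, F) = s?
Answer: -78845488260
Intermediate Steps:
(440795 + 247860)*(v(500, -133) - 114992) = (440795 + 247860)*(500 - 114992) = 688655*(-114492) = -78845488260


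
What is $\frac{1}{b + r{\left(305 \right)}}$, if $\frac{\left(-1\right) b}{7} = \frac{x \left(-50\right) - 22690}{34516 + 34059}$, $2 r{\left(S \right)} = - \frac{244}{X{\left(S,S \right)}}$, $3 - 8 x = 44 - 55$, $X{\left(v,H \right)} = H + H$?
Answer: $\frac{27430}{58291} \approx 0.47057$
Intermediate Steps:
$X{\left(v,H \right)} = 2 H$
$x = \frac{7}{4}$ ($x = \frac{3}{8} - \frac{44 - 55}{8} = \frac{3}{8} - - \frac{11}{8} = \frac{3}{8} + \frac{11}{8} = \frac{7}{4} \approx 1.75$)
$r{\left(S \right)} = - \frac{61}{S}$ ($r{\left(S \right)} = \frac{\left(-244\right) \frac{1}{2 S}}{2} = \frac{\left(-122\right) \frac{1}{S}}{2} = - \frac{61}{S}$)
$b = \frac{63777}{27430}$ ($b = - 7 \frac{\frac{7}{4} \left(-50\right) - 22690}{34516 + 34059} = - 7 \frac{- \frac{175}{2} - 22690}{68575} = - 7 \left(\left(- \frac{45555}{2}\right) \frac{1}{68575}\right) = \left(-7\right) \left(- \frac{9111}{27430}\right) = \frac{63777}{27430} \approx 2.3251$)
$\frac{1}{b + r{\left(305 \right)}} = \frac{1}{\frac{63777}{27430} - \frac{61}{305}} = \frac{1}{\frac{63777}{27430} - \frac{1}{5}} = \frac{1}{\frac{58291}{27430}} = \frac{27430}{58291}$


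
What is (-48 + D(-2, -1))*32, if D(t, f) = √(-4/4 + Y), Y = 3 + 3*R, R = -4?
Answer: -1536 + 32*I*√10 ≈ -1536.0 + 101.19*I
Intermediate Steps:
Y = -9 (Y = 3 + 3*(-4) = 3 - 12 = -9)
D(t, f) = I*√10 (D(t, f) = √(-4/4 - 9) = √(-4*¼ - 9) = √(-1 - 9) = √(-10) = I*√10)
(-48 + D(-2, -1))*32 = (-48 + I*√10)*32 = -1536 + 32*I*√10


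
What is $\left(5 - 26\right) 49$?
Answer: $-1029$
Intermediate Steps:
$\left(5 - 26\right) 49 = \left(-21\right) 49 = -1029$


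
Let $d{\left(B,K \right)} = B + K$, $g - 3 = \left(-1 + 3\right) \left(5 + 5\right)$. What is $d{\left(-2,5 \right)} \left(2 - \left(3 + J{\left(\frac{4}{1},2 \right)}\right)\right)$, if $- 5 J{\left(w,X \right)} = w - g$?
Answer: $- \frac{72}{5} \approx -14.4$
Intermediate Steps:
$g = 23$ ($g = 3 + \left(-1 + 3\right) \left(5 + 5\right) = 3 + 2 \cdot 10 = 3 + 20 = 23$)
$J{\left(w,X \right)} = \frac{23}{5} - \frac{w}{5}$ ($J{\left(w,X \right)} = - \frac{w - 23}{5} = - \frac{-23 + w}{5} = \frac{23}{5} - \frac{w}{5}$)
$d{\left(-2,5 \right)} \left(2 - \left(3 + J{\left(\frac{4}{1},2 \right)}\right)\right) = \left(-2 + 5\right) \left(2 - \left(\frac{38}{5} - \frac{4}{5 \cdot 1}\right)\right) = 3 \left(2 - \left(\frac{38}{5} - \frac{4}{5} \cdot 1\right)\right) = 3 \left(2 - \left(\frac{38}{5} - \frac{4}{5}\right)\right) = 3 \left(2 - \frac{34}{5}\right) = 3 \left(- \frac{24}{5}\right) = - \frac{72}{5}$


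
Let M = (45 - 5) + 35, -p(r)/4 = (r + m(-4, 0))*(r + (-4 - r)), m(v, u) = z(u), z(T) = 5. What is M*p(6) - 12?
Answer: 13188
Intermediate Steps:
m(v, u) = 5
p(r) = 80 + 16*r (p(r) = -4*(r + 5)*(r + (-4 - r)) = -4*(5 + r)*(-4) = -4*(-20 - 4*r) = 80 + 16*r)
M = 75 (M = 40 + 35 = 75)
M*p(6) - 12 = 75*(80 + 16*6) - 12 = 75*(80 + 96) - 12 = 75*176 - 12 = 13200 - 12 = 13188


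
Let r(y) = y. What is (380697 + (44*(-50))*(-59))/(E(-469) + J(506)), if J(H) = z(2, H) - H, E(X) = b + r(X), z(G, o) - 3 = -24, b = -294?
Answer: -510497/1290 ≈ -395.73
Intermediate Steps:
z(G, o) = -21 (z(G, o) = 3 - 24 = -21)
E(X) = -294 + X
J(H) = -21 - H
(380697 + (44*(-50))*(-59))/(E(-469) + J(506)) = (380697 + (44*(-50))*(-59))/((-294 - 469) + (-21 - 1*506)) = (380697 - 2200*(-59))/(-763 + (-21 - 506)) = (380697 + 129800)/(-763 - 527) = 510497/(-1290) = 510497*(-1/1290) = -510497/1290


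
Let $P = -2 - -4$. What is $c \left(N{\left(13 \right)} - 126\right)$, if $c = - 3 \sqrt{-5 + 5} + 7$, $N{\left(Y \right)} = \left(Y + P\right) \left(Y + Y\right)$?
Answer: $1848$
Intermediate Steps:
$P = 2$ ($P = -2 + 4 = 2$)
$N{\left(Y \right)} = 2 Y \left(2 + Y\right)$ ($N{\left(Y \right)} = \left(Y + 2\right) \left(Y + Y\right) = \left(2 + Y\right) 2 Y = 2 Y \left(2 + Y\right)$)
$c = 7$ ($c = - 3 \sqrt{0} + 7 = \left(-3\right) 0 + 7 = 0 + 7 = 7$)
$c \left(N{\left(13 \right)} - 126\right) = 7 \left(2 \cdot 13 \left(2 + 13\right) - 126\right) = 7 \left(2 \cdot 13 \cdot 15 - 126\right) = 7 \left(390 - 126\right) = 7 \cdot 264 = 1848$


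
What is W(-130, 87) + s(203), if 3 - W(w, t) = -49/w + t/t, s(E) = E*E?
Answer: 5357381/130 ≈ 41211.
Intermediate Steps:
s(E) = E²
W(w, t) = 2 + 49/w (W(w, t) = 3 - (-49/w + t/t) = 3 - (-49/w + 1) = 3 - (1 - 49/w) = 3 + (-1 + 49/w) = 2 + 49/w)
W(-130, 87) + s(203) = (2 + 49/(-130)) + 203² = (2 + 49*(-1/130)) + 41209 = (2 - 49/130) + 41209 = 211/130 + 41209 = 5357381/130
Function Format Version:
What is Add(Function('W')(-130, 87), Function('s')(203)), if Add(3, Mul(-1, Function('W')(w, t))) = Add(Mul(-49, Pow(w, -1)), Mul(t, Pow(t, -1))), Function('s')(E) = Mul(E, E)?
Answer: Rational(5357381, 130) ≈ 41211.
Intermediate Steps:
Function('s')(E) = Pow(E, 2)
Function('W')(w, t) = Add(2, Mul(49, Pow(w, -1))) (Function('W')(w, t) = Add(3, Mul(-1, Add(Mul(-49, Pow(w, -1)), Mul(t, Pow(t, -1))))) = Add(3, Mul(-1, Add(Mul(-49, Pow(w, -1)), 1))) = Add(3, Mul(-1, Add(1, Mul(-49, Pow(w, -1))))) = Add(3, Add(-1, Mul(49, Pow(w, -1)))) = Add(2, Mul(49, Pow(w, -1))))
Add(Function('W')(-130, 87), Function('s')(203)) = Add(Add(2, Mul(49, Pow(-130, -1))), Pow(203, 2)) = Add(Add(2, Mul(49, Rational(-1, 130))), 41209) = Add(Add(2, Rational(-49, 130)), 41209) = Add(Rational(211, 130), 41209) = Rational(5357381, 130)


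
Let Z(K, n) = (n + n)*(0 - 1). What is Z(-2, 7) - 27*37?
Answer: -1013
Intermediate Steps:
Z(K, n) = -2*n (Z(K, n) = (2*n)*(-1) = -2*n)
Z(-2, 7) - 27*37 = -2*7 - 27*37 = -14 - 999 = -1013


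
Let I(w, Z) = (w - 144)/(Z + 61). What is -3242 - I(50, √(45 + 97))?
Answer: -11597384/3579 - 94*√142/3579 ≈ -3240.7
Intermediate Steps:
I(w, Z) = (-144 + w)/(61 + Z)
-3242 - I(50, √(45 + 97)) = -3242 - (-144 + 50)/(61 + √(45 + 97)) = -3242 - (-94)/(61 + √142) = -3242 + 94/(61 + √142)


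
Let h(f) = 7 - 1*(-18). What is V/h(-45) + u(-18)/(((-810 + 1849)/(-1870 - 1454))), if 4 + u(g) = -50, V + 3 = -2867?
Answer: 301094/5195 ≈ 57.958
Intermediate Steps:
V = -2870 (V = -3 - 2867 = -2870)
u(g) = -54 (u(g) = -4 - 50 = -54)
h(f) = 25 (h(f) = 7 + 18 = 25)
V/h(-45) + u(-18)/(((-810 + 1849)/(-1870 - 1454))) = -2870/25 - 54*(-1870 - 1454)/(-810 + 1849) = -2870*1/25 - 54/(1039/(-3324)) = -574/5 - 54/(1039*(-1/3324)) = -574/5 - 54/(-1039/3324) = -574/5 - 54*(-3324/1039) = -574/5 + 179496/1039 = 301094/5195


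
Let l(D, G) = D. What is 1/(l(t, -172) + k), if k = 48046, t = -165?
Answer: 1/47881 ≈ 2.0885e-5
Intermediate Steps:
1/(l(t, -172) + k) = 1/(-165 + 48046) = 1/47881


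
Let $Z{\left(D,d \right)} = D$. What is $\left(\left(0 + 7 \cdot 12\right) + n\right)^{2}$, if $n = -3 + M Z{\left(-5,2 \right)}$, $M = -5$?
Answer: $11236$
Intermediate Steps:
$n = 22$ ($n = -3 - -25 = -3 + 25 = 22$)
$\left(\left(0 + 7 \cdot 12\right) + n\right)^{2} = \left(\left(0 + 7 \cdot 12\right) + 22\right)^{2} = \left(\left(0 + 84\right) + 22\right)^{2} = \left(84 + 22\right)^{2} = 106^{2} = 11236$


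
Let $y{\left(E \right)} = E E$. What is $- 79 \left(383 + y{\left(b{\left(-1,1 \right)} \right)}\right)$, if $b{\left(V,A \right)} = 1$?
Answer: $-30336$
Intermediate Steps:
$y{\left(E \right)} = E^{2}$
$- 79 \left(383 + y{\left(b{\left(-1,1 \right)} \right)}\right) = - 79 \left(383 + 1^{2}\right) = - 79 \left(383 + 1\right) = \left(-79\right) 384 = -30336$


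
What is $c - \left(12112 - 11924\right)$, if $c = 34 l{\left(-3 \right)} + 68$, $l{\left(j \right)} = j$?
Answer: $-222$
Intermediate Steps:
$c = -34$ ($c = 34 \left(-3\right) + 68 = -102 + 68 = -34$)
$c - \left(12112 - 11924\right) = -34 - \left(12112 - 11924\right) = -34 - 188 = -222$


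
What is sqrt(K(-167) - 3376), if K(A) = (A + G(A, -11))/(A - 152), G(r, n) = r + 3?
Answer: I*sqrt(343439547)/319 ≈ 58.094*I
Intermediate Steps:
G(r, n) = 3 + r
K(A) = (3 + 2*A)/(-152 + A) (K(A) = (A + (3 + A))/(A - 152) = (3 + 2*A)/(-152 + A))
sqrt(K(-167) - 3376) = sqrt((3 + 2*(-167))/(-152 - 167) - 3376) = sqrt((3 - 334)/(-319) - 3376) = sqrt(-1/319*(-331) - 3376) = sqrt(331/319 - 3376) = sqrt(-1076613/319) = I*sqrt(343439547)/319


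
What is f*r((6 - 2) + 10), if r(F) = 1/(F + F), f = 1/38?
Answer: 1/1064 ≈ 0.00093985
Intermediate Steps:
f = 1/38 ≈ 0.026316
r(F) = 1/(2*F)
f*r((6 - 2) + 10) = (1/(2*((6 - 2) + 10)))/38 = (1/(2*(4 + 10)))/38 = ((½)/14)/38 = ((½)*(1/14))/38 = (1/38)*(1/28) = 1/1064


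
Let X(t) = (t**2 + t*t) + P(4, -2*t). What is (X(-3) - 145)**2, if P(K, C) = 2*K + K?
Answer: 13225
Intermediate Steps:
P(K, C) = 3*K
X(t) = 12 + 2*t**2 (X(t) = (t**2 + t*t) + 3*4 = (t**2 + t**2) + 12 = 2*t**2 + 12 = 12 + 2*t**2)
(X(-3) - 145)**2 = ((12 + 2*(-3)**2) - 145)**2 = ((12 + 2*9) - 145)**2 = ((12 + 18) - 145)**2 = (30 - 145)**2 = (-115)**2 = 13225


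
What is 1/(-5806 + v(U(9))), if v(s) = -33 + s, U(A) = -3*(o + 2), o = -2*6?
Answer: -1/5809 ≈ -0.00017215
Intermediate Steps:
o = -12
U(A) = 30 (U(A) = -3*(-12 + 2) = -3*(-10) = 30)
1/(-5806 + v(U(9))) = 1/(-5806 + (-33 + 30)) = 1/(-5806 - 3) = 1/(-5809) = -1/5809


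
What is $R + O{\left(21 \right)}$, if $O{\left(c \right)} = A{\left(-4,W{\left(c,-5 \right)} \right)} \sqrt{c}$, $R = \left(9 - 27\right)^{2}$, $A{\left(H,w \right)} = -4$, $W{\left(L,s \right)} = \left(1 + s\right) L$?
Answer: $324 - 4 \sqrt{21} \approx 305.67$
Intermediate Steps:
$W{\left(L,s \right)} = L \left(1 + s\right)$
$R = 324$ ($R = \left(-18\right)^{2} = 324$)
$O{\left(c \right)} = - 4 \sqrt{c}$
$R + O{\left(21 \right)} = 324 - 4 \sqrt{21}$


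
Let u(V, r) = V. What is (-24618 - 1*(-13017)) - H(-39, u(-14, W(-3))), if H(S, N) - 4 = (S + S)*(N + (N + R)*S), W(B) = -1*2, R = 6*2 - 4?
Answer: 5555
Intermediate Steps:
R = 8 (R = 12 - 4 = 8)
W(B) = -2
H(S, N) = 4 + 2*S*(N + S*(8 + N)) (H(S, N) = 4 + (S + S)*(N + (N + 8)*S) = 4 + (2*S)*(N + (8 + N)*S) = 4 + (2*S)*(N + S*(8 + N)) = 4 + 2*S*(N + S*(8 + N)))
(-24618 - 1*(-13017)) - H(-39, u(-14, W(-3))) = (-24618 - 1*(-13017)) - (4 + 16*(-39)² + 2*(-14)*(-39) + 2*(-14)*(-39)²) = (-24618 + 13017) - (4 + 16*1521 + 1092 + 2*(-14)*1521) = -11601 - (4 + 24336 + 1092 - 42588) = -11601 - 1*(-17156) = -11601 + 17156 = 5555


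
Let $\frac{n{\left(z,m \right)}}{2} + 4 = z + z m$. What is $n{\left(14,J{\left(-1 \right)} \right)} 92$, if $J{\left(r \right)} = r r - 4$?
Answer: $-5888$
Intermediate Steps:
$J{\left(r \right)} = -4 + r^{2}$ ($J{\left(r \right)} = r^{2} - 4 = -4 + r^{2}$)
$n{\left(z,m \right)} = -8 + 2 z + 2 m z$ ($n{\left(z,m \right)} = -8 + 2 \left(z + z m\right) = -8 + 2 \left(z + m z\right) = -8 + \left(2 z + 2 m z\right) = -8 + 2 z + 2 m z$)
$n{\left(14,J{\left(-1 \right)} \right)} 92 = \left(-8 + 2 \cdot 14 + 2 \left(-4 + \left(-1\right)^{2}\right) 14\right) 92 = \left(-8 + 28 + 2 \left(-4 + 1\right) 14\right) 92 = \left(-8 + 28 + 2 \left(-3\right) 14\right) 92 = \left(-8 + 28 - 84\right) 92 = \left(-64\right) 92 = -5888$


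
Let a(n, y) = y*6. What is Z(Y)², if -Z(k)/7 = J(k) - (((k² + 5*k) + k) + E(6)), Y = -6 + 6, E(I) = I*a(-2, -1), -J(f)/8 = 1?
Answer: 38416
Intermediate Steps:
J(f) = -8 (J(f) = -8*1 = -8)
a(n, y) = 6*y
E(I) = -6*I (E(I) = I*(6*(-1)) = I*(-6) = -6*I)
Y = 0
Z(k) = -196 + 7*k² + 42*k (Z(k) = -7*(-8 - (((k² + 5*k) + k) - 6*6)) = -7*(-8 - ((k² + 6*k) - 36)) = -7*(-8 - (-36 + k² + 6*k)) = -7*(-8 + (36 - k² - 6*k)) = -7*(28 - k² - 6*k) = -196 + 7*k² + 42*k)
Z(Y)² = (-196 + 7*0² + 42*0)² = (-196 + 7*0 + 0)² = (-196 + 0 + 0)² = (-196)² = 38416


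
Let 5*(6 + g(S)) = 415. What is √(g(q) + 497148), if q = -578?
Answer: 5*√19889 ≈ 705.14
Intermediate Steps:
g(S) = 77 (g(S) = -6 + (⅕)*415 = -6 + 83 = 77)
√(g(q) + 497148) = √(77 + 497148) = √497225 = 5*√19889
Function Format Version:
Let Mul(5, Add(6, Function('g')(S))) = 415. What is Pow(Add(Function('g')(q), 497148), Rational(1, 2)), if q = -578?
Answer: Mul(5, Pow(19889, Rational(1, 2))) ≈ 705.14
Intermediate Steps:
Function('g')(S) = 77 (Function('g')(S) = Add(-6, Mul(Rational(1, 5), 415)) = Add(-6, 83) = 77)
Pow(Add(Function('g')(q), 497148), Rational(1, 2)) = Pow(Add(77, 497148), Rational(1, 2)) = Pow(497225, Rational(1, 2)) = Mul(5, Pow(19889, Rational(1, 2)))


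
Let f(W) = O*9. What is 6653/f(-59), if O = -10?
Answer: -6653/90 ≈ -73.922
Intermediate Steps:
f(W) = -90 (f(W) = -10*9 = -90)
6653/f(-59) = 6653/(-90) = 6653*(-1/90) = -6653/90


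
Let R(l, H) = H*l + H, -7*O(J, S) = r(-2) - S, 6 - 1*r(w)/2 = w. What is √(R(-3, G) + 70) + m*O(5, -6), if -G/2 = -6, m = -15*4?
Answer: 1320/7 + √46 ≈ 195.35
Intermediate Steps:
r(w) = 12 - 2*w
m = -60
G = 12 (G = -2*(-6) = 12)
O(J, S) = -16/7 + S/7 (O(J, S) = -((12 - 2*(-2)) - S)/7 = -((12 + 4) - S)/7 = -(16 - S)/7 = -16/7 + S/7)
R(l, H) = H + H*l
√(R(-3, G) + 70) + m*O(5, -6) = √(12*(1 - 3) + 70) - 60*(-16/7 + (⅐)*(-6)) = √(12*(-2) + 70) - 60*(-16/7 - 6/7) = √(-24 + 70) - 60*(-22/7) = √46 + 1320/7 = 1320/7 + √46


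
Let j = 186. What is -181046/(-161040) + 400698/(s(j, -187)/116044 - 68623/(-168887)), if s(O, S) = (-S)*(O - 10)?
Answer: 158081373968888249267/272191747646280 ≈ 5.8077e+5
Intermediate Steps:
s(O, S) = -S*(-10 + O) (s(O, S) = (-S)*(-10 + O) = -S*(-10 + O))
-181046/(-161040) + 400698/(s(j, -187)/116044 - 68623/(-168887)) = -181046/(-161040) + 400698/(-187*(10 - 1*186)/116044 - 68623/(-168887)) = -181046*(-1/161040) + 400698/(-187*(10 - 186)*(1/116044) - 68623*(-1/168887)) = 90523/80520 + 400698/(-187*(-176)*(1/116044) + 68623/168887) = 90523/80520 + 400698/(32912*(1/116044) + 68623/168887) = 90523/80520 + 400698/(8228/29011 + 68623/168887) = 90523/80520 + 400698/(3380424089/4899580757) = 90523/80520 + 400698*(4899580757/3380424089) = 90523/80520 + 1963252210168386/3380424089 = 158081373968888249267/272191747646280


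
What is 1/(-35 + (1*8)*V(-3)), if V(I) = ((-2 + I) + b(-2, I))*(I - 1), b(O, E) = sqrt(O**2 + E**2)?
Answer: 125/2313 + 32*sqrt(13)/2313 ≈ 0.10392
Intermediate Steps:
b(O, E) = sqrt(E**2 + O**2)
V(I) = (-1 + I)*(-2 + I + sqrt(4 + I**2)) (V(I) = ((-2 + I) + sqrt(I**2 + (-2)**2))*(I - 1) = ((-2 + I) + sqrt(I**2 + 4))*(-1 + I) = ((-2 + I) + sqrt(4 + I**2))*(-1 + I) = (-2 + I + sqrt(4 + I**2))*(-1 + I) = (-1 + I)*(-2 + I + sqrt(4 + I**2)))
1/(-35 + (1*8)*V(-3)) = 1/(-35 + (1*8)*(2 + (-3)**2 - sqrt(4 + (-3)**2) - 3*(-3) - 3*sqrt(4 + (-3)**2))) = 1/(-35 + 8*(2 + 9 - sqrt(4 + 9) + 9 - 3*sqrt(4 + 9))) = 1/(-35 + 8*(2 + 9 - sqrt(13) + 9 - 3*sqrt(13))) = 1/(-35 + 8*(20 - 4*sqrt(13))) = 1/(-35 + (160 - 32*sqrt(13))) = 1/(125 - 32*sqrt(13))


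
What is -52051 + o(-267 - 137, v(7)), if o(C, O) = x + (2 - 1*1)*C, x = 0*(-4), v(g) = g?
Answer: -52455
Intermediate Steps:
x = 0
o(C, O) = C (o(C, O) = 0 + (2 - 1*1)*C = 0 + (2 - 1)*C = 0 + 1*C = 0 + C = C)
-52051 + o(-267 - 137, v(7)) = -52051 + (-267 - 137) = -52051 - 404 = -52455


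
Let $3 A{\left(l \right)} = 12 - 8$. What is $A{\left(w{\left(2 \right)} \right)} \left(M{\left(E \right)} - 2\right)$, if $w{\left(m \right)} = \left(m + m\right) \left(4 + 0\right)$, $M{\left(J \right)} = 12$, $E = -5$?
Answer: $\frac{40}{3} \approx 13.333$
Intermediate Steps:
$w{\left(m \right)} = 8 m$ ($w{\left(m \right)} = 2 m 4 = 8 m$)
$A{\left(l \right)} = \frac{4}{3}$ ($A{\left(l \right)} = \frac{12 - 8}{3} = \frac{1}{3} \cdot 4 = \frac{4}{3}$)
$A{\left(w{\left(2 \right)} \right)} \left(M{\left(E \right)} - 2\right) = \frac{4 \left(12 - 2\right)}{3} = \frac{4}{3} \cdot 10 = \frac{40}{3}$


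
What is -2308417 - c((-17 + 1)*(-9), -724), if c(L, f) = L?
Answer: -2308561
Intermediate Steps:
-2308417 - c((-17 + 1)*(-9), -724) = -2308417 - (-17 + 1)*(-9) = -2308417 - (-16)*(-9) = -2308417 - 1*144 = -2308417 - 144 = -2308561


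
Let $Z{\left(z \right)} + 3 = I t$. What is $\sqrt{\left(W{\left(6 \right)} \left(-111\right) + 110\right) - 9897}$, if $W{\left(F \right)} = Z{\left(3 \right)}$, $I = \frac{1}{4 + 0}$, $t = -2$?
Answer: $\frac{i \sqrt{37594}}{2} \approx 96.946 i$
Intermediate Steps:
$I = \frac{1}{4} \approx 0.25$
$Z{\left(z \right)} = - \frac{7}{2}$ ($Z{\left(z \right)} = -3 + \frac{1}{4} \left(-2\right) = -3 - \frac{1}{2} = - \frac{7}{2}$)
$W{\left(F \right)} = - \frac{7}{2}$
$\sqrt{\left(W{\left(6 \right)} \left(-111\right) + 110\right) - 9897} = \sqrt{\left(\left(- \frac{7}{2}\right) \left(-111\right) + 110\right) - 9897} = \sqrt{\left(\frac{777}{2} + 110\right) - 9897} = \sqrt{\frac{997}{2} - 9897} = \sqrt{- \frac{18797}{2}} = \frac{i \sqrt{37594}}{2}$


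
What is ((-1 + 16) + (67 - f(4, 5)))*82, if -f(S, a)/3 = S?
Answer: 7708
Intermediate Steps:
f(S, a) = -3*S
((-1 + 16) + (67 - f(4, 5)))*82 = ((-1 + 16) + (67 - (-3)*4))*82 = (15 + (67 - 1*(-12)))*82 = (15 + (67 + 12))*82 = (15 + 79)*82 = 94*82 = 7708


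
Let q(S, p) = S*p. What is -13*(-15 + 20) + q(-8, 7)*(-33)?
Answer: 1783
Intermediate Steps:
-13*(-15 + 20) + q(-8, 7)*(-33) = -13*(-15 + 20) - 8*7*(-33) = -13*5 - 56*(-33) = -65 + 1848 = 1783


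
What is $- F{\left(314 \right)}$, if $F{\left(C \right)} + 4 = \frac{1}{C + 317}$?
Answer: $\frac{2523}{631} \approx 3.9984$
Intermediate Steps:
$F{\left(C \right)} = -4 + \frac{1}{317 + C}$ ($F{\left(C \right)} = -4 + \frac{1}{C + 317} = -4 + \frac{1}{317 + C}$)
$- F{\left(314 \right)} = - \frac{-1267 - 1256}{317 + 314} = - \frac{-1267 - 1256}{631} = - \frac{-2523}{631} = \left(-1\right) \left(- \frac{2523}{631}\right) = \frac{2523}{631}$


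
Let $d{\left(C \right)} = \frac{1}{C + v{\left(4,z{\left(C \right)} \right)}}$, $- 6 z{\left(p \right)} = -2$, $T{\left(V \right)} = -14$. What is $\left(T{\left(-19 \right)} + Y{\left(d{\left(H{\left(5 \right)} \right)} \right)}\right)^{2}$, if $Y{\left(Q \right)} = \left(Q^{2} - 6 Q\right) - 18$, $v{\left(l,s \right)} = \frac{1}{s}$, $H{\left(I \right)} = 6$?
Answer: $\frac{6996025}{6561} \approx 1066.3$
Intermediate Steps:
$z{\left(p \right)} = \frac{1}{3}$ ($z{\left(p \right)} = \left(- \frac{1}{6}\right) \left(-2\right) = \frac{1}{3}$)
$d{\left(C \right)} = \frac{1}{3 + C}$ ($d{\left(C \right)} = \frac{1}{C + \frac{1}{\frac{1}{3}}} = \frac{1}{C + 3} = \frac{1}{3 + C}$)
$Y{\left(Q \right)} = -18 + Q^{2} - 6 Q$
$\left(T{\left(-19 \right)} + Y{\left(d{\left(H{\left(5 \right)} \right)} \right)}\right)^{2} = \left(-14 - \left(18 - \frac{1}{\left(3 + 6\right)^{2}} + \frac{6}{3 + 6}\right)\right)^{2} = \left(-14 - \left(18 - \frac{1}{81} + \frac{2}{3}\right)\right)^{2} = \left(-14 - \left(\frac{56}{3} - \frac{1}{81}\right)\right)^{2} = \left(-14 - \frac{1511}{81}\right)^{2} = \left(- \frac{2645}{81}\right)^{2} = \frac{6996025}{6561}$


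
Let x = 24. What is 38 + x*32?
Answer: 806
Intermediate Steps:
38 + x*32 = 38 + 24*32 = 38 + 768 = 806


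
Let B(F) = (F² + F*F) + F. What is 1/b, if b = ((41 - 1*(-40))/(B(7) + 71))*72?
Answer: 22/729 ≈ 0.030178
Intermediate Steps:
B(F) = F + 2*F² (B(F) = (F² + F²) + F = 2*F² + F = F + 2*F²)
b = 729/22 (b = ((41 - 1*(-40))/(7*(1 + 2*7) + 71))*72 = ((41 + 40)/(7*(1 + 14) + 71))*72 = (81/(7*15 + 71))*72 = (81/(105 + 71))*72 = (81/176)*72 = 729/22 ≈ 33.136)
1/b = 1/(729/22) = 22/729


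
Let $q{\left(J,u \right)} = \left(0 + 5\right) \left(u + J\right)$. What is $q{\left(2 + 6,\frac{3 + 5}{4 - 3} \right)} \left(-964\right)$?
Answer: $-77120$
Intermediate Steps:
$q{\left(J,u \right)} = 5 J + 5 u$ ($q{\left(J,u \right)} = 5 \left(J + u\right) = 5 J + 5 u$)
$q{\left(2 + 6,\frac{3 + 5}{4 - 3} \right)} \left(-964\right) = \left(5 \left(2 + 6\right) + 5 \frac{3 + 5}{4 - 3}\right) \left(-964\right) = \left(5 \cdot 8 + 5 \cdot \frac{8}{1}\right) \left(-964\right) = \left(40 + 5 \cdot 8 \cdot 1\right) \left(-964\right) = \left(40 + 5 \cdot 8\right) \left(-964\right) = \left(40 + 40\right) \left(-964\right) = 80 \left(-964\right) = -77120$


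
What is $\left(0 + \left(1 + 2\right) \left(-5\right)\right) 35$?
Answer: $-525$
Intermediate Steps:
$\left(0 + \left(1 + 2\right) \left(-5\right)\right) 35 = \left(0 + 3 \left(-5\right)\right) 35 = \left(0 - 15\right) 35 = \left(-15\right) 35 = -525$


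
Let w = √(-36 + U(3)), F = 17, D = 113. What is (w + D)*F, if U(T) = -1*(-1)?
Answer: 1921 + 17*I*√35 ≈ 1921.0 + 100.57*I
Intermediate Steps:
U(T) = 1
w = I*√35 (w = √(-36 + 1) = √(-35) = I*√35 ≈ 5.9161*I)
(w + D)*F = (I*√35 + 113)*17 = (113 + I*√35)*17 = 1921 + 17*I*√35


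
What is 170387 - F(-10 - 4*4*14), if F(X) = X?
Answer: 170621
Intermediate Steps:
170387 - F(-10 - 4*4*14) = 170387 - (-10 - 4*4*14) = 170387 - (-10 - 16*14) = 170387 - (-10 - 224) = 170387 - 1*(-234) = 170387 + 234 = 170621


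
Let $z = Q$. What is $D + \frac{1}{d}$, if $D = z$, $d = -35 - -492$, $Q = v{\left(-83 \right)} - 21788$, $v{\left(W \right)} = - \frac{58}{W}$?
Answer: $- \frac{826414039}{37931} \approx -21787.0$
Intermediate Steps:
$Q = - \frac{1808346}{83}$ ($Q = - \frac{58}{-83} - 21788 = \left(-58\right) \left(- \frac{1}{83}\right) - 21788 = \frac{58}{83} - 21788 = - \frac{1808346}{83} \approx -21787.0$)
$d = 457$ ($d = -35 + 492 = 457$)
$z = - \frac{1808346}{83} \approx -21787.0$
$D = - \frac{1808346}{83} \approx -21787.0$
$D + \frac{1}{d} = - \frac{1808346}{83} + \frac{1}{457} = - \frac{826414039}{37931}$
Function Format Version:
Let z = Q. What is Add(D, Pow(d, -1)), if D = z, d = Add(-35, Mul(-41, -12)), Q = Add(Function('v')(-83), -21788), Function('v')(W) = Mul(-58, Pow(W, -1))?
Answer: Rational(-826414039, 37931) ≈ -21787.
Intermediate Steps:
Q = Rational(-1808346, 83) (Q = Add(Mul(-58, Pow(-83, -1)), -21788) = Add(Mul(-58, Rational(-1, 83)), -21788) = Add(Rational(58, 83), -21788) = Rational(-1808346, 83) ≈ -21787.)
d = 457 (d = Add(-35, 492) = 457)
z = Rational(-1808346, 83) ≈ -21787.
D = Rational(-1808346, 83) ≈ -21787.
Add(D, Pow(d, -1)) = Add(Rational(-1808346, 83), Pow(457, -1)) = Add(Rational(-1808346, 83), Rational(1, 457)) = Rational(-826414039, 37931)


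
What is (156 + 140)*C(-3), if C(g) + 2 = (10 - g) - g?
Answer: 4144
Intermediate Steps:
C(g) = 8 - 2*g (C(g) = -2 + ((10 - g) - g) = -2 + (10 - 2*g) = 8 - 2*g)
(156 + 140)*C(-3) = (156 + 140)*(8 - 2*(-3)) = 296*(8 + 6) = 296*14 = 4144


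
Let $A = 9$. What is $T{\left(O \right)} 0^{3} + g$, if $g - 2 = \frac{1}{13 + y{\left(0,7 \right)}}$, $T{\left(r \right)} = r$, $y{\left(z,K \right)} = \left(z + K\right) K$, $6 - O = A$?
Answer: $\frac{125}{62} \approx 2.0161$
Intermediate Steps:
$O = -3$ ($O = 6 - 9 = -3$)
$y{\left(z,K \right)} = K \left(K + z\right)$ ($y{\left(z,K \right)} = \left(K + z\right) K = K \left(K + z\right)$)
$g = \frac{125}{62}$ ($g = 2 + \frac{1}{13 + 7 \left(7 + 0\right)} = 2 + \frac{1}{13 + 7 \cdot 7} = 2 + \frac{1}{13 + 49} = 2 + \frac{1}{62} = \frac{125}{62} \approx 2.0161$)
$T{\left(O \right)} 0^{3} + g = - 3 \cdot 0^{3} + \frac{125}{62} = \left(-3\right) 0 + \frac{125}{62} = 0 + \frac{125}{62} = \frac{125}{62}$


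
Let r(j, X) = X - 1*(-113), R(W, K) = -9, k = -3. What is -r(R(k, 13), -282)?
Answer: 169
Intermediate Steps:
r(j, X) = 113 + X (r(j, X) = X + 113 = 113 + X)
-r(R(k, 13), -282) = -(113 - 282) = -1*(-169) = 169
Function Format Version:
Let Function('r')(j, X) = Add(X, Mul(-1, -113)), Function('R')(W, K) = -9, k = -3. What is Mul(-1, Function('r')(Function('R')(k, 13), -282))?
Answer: 169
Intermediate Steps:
Function('r')(j, X) = Add(113, X) (Function('r')(j, X) = Add(X, 113) = Add(113, X))
Mul(-1, Function('r')(Function('R')(k, 13), -282)) = Mul(-1, Add(113, -282)) = Mul(-1, -169) = 169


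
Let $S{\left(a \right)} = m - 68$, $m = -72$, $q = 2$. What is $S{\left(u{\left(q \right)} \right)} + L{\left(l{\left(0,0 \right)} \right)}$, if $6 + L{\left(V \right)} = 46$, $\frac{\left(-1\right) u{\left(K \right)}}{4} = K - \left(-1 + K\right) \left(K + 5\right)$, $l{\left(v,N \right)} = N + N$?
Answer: $-100$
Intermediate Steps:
$l{\left(v,N \right)} = 2 N$
$u{\left(K \right)} = - 4 K + 4 \left(-1 + K\right) \left(5 + K\right)$ ($u{\left(K \right)} = - 4 \left(K - \left(-1 + K\right) \left(K + 5\right)\right) = - 4 \left(K - \left(-1 + K\right) \left(5 + K\right)\right) = - 4 K + 4 \left(-1 + K\right) \left(5 + K\right)$)
$L{\left(V \right)} = 40$ ($L{\left(V \right)} = -6 + 46 = 40$)
$S{\left(a \right)} = -140$ ($S{\left(a \right)} = -72 - 68 = -140$)
$S{\left(u{\left(q \right)} \right)} + L{\left(l{\left(0,0 \right)} \right)} = -140 + 40 = -100$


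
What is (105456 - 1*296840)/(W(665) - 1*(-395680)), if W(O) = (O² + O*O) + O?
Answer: -191384/1280795 ≈ -0.14943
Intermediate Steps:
W(O) = O + 2*O² (W(O) = (O² + O²) + O = 2*O² + O = O + 2*O²)
(105456 - 1*296840)/(W(665) - 1*(-395680)) = (105456 - 1*296840)/(665*(1 + 2*665) - 1*(-395680)) = (105456 - 296840)/(665*(1 + 1330) + 395680) = -191384/(665*1331 + 395680) = -191384/(885115 + 395680) = -191384/1280795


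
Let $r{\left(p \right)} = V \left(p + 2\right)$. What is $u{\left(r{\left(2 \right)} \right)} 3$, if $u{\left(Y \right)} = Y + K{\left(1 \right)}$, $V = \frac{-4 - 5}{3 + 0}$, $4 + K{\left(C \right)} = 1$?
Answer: $-45$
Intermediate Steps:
$K{\left(C \right)} = -3$ ($K{\left(C \right)} = -4 + 1 = -3$)
$V = -3$ ($V = - \frac{9}{3} = \left(-9\right) \frac{1}{3} = -3$)
$r{\left(p \right)} = -6 - 3 p$ ($r{\left(p \right)} = - 3 \left(p + 2\right) = - 3 \left(2 + p\right) = -6 - 3 p$)
$u{\left(Y \right)} = -3 + Y$ ($u{\left(Y \right)} = Y - 3 = -3 + Y$)
$u{\left(r{\left(2 \right)} \right)} 3 = \left(-3 - 12\right) 3 = \left(-15\right) 3 = -45$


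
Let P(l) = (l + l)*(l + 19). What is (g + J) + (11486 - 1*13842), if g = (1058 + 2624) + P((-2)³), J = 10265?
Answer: 11415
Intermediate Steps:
P(l) = 2*l*(19 + l) (P(l) = (2*l)*(19 + l) = 2*l*(19 + l))
g = 3506 (g = (1058 + 2624) + 2*(-2)³*(19 + (-2)³) = 3682 + 2*(-8)*(19 - 8) = 3682 + 2*(-8)*11 = 3682 - 176 = 3506)
(g + J) + (11486 - 1*13842) = (3506 + 10265) + (11486 - 1*13842) = 13771 + (11486 - 13842) = 13771 - 2356 = 11415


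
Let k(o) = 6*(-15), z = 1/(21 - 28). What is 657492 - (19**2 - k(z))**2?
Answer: 454091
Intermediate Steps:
z = -1/7 (z = 1/(-7) = -1/7 ≈ -0.14286)
k(o) = -90
657492 - (19**2 - k(z))**2 = 657492 - (19**2 - 1*(-90))**2 = 657492 - (361 + 90)**2 = 657492 - 1*451**2 = 657492 - 1*203401 = 657492 - 203401 = 454091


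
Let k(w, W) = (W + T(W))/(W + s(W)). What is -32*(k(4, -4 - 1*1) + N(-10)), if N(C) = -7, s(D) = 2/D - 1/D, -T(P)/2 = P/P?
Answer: 2352/13 ≈ 180.92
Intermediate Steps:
T(P) = -2 (T(P) = -2*P/P = -2*1 = -2)
s(D) = 1/D
k(w, W) = (-2 + W)/(W + 1/W) (k(w, W) = (W - 2)/(W + 1/W) = (-2 + W)/(W + 1/W))
-32*(k(4, -4 - 1*1) + N(-10)) = -32*((-4 - 1*1)*(-2 + (-4 - 1*1))/(1 + (-4 - 1*1)²) - 7) = -32*((-4 - 1)*(-2 + (-4 - 1))/(1 + (-4 - 1)²) - 7) = -32*(-5*(-2 - 5)/(1 + (-5)²) - 7) = -32*(-5*(-7)/(1 + 25) - 7) = -32*(-5*(-7)/26 - 7) = -32*(-5*1/26*(-7) - 7) = -32*(35/26 - 7) = -32*(-147/26) = 2352/13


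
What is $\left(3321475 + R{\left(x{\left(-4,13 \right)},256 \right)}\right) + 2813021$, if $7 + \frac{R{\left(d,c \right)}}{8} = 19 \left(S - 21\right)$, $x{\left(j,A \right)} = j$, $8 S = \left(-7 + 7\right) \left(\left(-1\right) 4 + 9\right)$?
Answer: $6131248$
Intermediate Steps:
$S = 0$ ($S = \frac{\left(-7 + 7\right) \left(\left(-1\right) 4 + 9\right)}{8} = \frac{0 \left(-4 + 9\right)}{8} = \frac{0 \cdot 5}{8} = \frac{1}{8} \cdot 0 = 0$)
$R{\left(d,c \right)} = -3248$ ($R{\left(d,c \right)} = -56 + 8 \cdot 19 \left(0 - 21\right) = -56 + 8 \cdot 19 \left(-21\right) = -56 + 8 \left(-399\right) = -56 - 3192 = -3248$)
$\left(3321475 + R{\left(x{\left(-4,13 \right)},256 \right)}\right) + 2813021 = \left(3321475 - 3248\right) + 2813021 = 3318227 + 2813021 = 6131248$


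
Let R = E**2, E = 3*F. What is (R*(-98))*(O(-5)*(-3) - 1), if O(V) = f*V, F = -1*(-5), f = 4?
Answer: -1300950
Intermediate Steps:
F = 5
O(V) = 4*V
E = 15 (E = 3*5 = 15)
R = 225 (R = 15**2 = 225)
(R*(-98))*(O(-5)*(-3) - 1) = (225*(-98))*((4*(-5))*(-3) - 1) = -22050*(-20*(-3) - 1) = -22050*(60 - 1) = -22050*59 = -1300950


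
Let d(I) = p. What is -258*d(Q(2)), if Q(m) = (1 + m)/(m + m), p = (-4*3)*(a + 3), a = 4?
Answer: 21672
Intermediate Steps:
p = -84 (p = (-4*3)*(4 + 3) = -12*7 = -84)
Q(m) = (1 + m)/(2*m) (Q(m) = (1 + m)/((2*m)) = (1 + m)*(1/(2*m)) = (1 + m)/(2*m))
d(I) = -84
-258*d(Q(2)) = -258*(-84) = 21672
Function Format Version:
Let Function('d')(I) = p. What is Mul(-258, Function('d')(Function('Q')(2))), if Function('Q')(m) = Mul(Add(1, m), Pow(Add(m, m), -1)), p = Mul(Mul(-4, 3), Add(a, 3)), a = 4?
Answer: 21672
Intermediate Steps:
p = -84 (p = Mul(Mul(-4, 3), Add(4, 3)) = Mul(-12, 7) = -84)
Function('Q')(m) = Mul(Rational(1, 2), Pow(m, -1), Add(1, m)) (Function('Q')(m) = Mul(Add(1, m), Pow(Mul(2, m), -1)) = Mul(Add(1, m), Mul(Rational(1, 2), Pow(m, -1))) = Mul(Rational(1, 2), Pow(m, -1), Add(1, m)))
Function('d')(I) = -84
Mul(-258, Function('d')(Function('Q')(2))) = Mul(-258, -84) = 21672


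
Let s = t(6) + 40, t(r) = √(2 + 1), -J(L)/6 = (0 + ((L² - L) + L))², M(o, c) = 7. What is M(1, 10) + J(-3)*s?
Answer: -19433 - 486*√3 ≈ -20275.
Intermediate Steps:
J(L) = -6*L⁴ (J(L) = -6*(0 + ((L² - L) + L))² = -6*(0 + L²)² = -6*L⁴)
t(r) = √3
s = 40 + √3 (s = √3 + 40 = 40 + √3 ≈ 41.732)
M(1, 10) + J(-3)*s = 7 + (-6*(-3)⁴)*(40 + √3) = 7 + (-6*81)*(40 + √3) = 7 - 486*(40 + √3) = 7 + (-19440 - 486*√3) = -19433 - 486*√3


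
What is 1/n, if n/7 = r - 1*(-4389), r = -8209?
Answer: -1/26740 ≈ -3.7397e-5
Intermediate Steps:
n = -26740 (n = 7*(-8209 - 1*(-4389)) = 7*(-8209 + 4389) = 7*(-3820) = -26740)
1/n = 1/(-26740) = -1/26740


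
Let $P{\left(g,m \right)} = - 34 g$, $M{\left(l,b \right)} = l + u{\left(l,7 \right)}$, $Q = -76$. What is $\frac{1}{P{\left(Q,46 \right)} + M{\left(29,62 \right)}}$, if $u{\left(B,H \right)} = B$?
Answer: $\frac{1}{2642} \approx 0.0003785$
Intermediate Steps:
$M{\left(l,b \right)} = 2 l$ ($M{\left(l,b \right)} = l + l = 2 l$)
$\frac{1}{P{\left(Q,46 \right)} + M{\left(29,62 \right)}} = \frac{1}{\left(-34\right) \left(-76\right) + 2 \cdot 29} = \frac{1}{2584 + 58} = \frac{1}{2642}$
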